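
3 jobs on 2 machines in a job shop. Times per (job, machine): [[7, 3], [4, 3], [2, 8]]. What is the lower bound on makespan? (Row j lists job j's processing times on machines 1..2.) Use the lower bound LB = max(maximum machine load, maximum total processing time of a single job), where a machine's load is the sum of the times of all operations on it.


Machine loads:
  Machine 1: 7 + 4 + 2 = 13
  Machine 2: 3 + 3 + 8 = 14
Max machine load = 14
Job totals:
  Job 1: 10
  Job 2: 7
  Job 3: 10
Max job total = 10
Lower bound = max(14, 10) = 14

14


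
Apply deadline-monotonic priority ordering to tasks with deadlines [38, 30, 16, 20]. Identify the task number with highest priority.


Sort tasks by relative deadline (ascending):
  Task 3: deadline = 16
  Task 4: deadline = 20
  Task 2: deadline = 30
  Task 1: deadline = 38
Priority order (highest first): [3, 4, 2, 1]
Highest priority task = 3

3


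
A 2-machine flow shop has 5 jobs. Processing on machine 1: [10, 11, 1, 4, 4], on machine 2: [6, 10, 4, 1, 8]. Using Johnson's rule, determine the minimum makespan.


Apply Johnson's rule:
  Group 1 (a <= b): [(3, 1, 4), (5, 4, 8)]
  Group 2 (a > b): [(2, 11, 10), (1, 10, 6), (4, 4, 1)]
Optimal job order: [3, 5, 2, 1, 4]
Schedule:
  Job 3: M1 done at 1, M2 done at 5
  Job 5: M1 done at 5, M2 done at 13
  Job 2: M1 done at 16, M2 done at 26
  Job 1: M1 done at 26, M2 done at 32
  Job 4: M1 done at 30, M2 done at 33
Makespan = 33

33


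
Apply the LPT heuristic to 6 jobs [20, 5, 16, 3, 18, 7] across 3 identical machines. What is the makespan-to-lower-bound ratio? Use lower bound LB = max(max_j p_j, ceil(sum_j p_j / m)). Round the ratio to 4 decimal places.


LPT order: [20, 18, 16, 7, 5, 3]
Machine loads after assignment: [23, 23, 23]
LPT makespan = 23
Lower bound = max(max_job, ceil(total/3)) = max(20, 23) = 23
Ratio = 23 / 23 = 1.0

1.0


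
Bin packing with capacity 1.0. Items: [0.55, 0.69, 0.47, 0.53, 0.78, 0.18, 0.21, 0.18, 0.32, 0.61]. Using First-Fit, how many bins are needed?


Place items sequentially using First-Fit:
  Item 0.55 -> new Bin 1
  Item 0.69 -> new Bin 2
  Item 0.47 -> new Bin 3
  Item 0.53 -> Bin 3 (now 1.0)
  Item 0.78 -> new Bin 4
  Item 0.18 -> Bin 1 (now 0.73)
  Item 0.21 -> Bin 1 (now 0.94)
  Item 0.18 -> Bin 2 (now 0.87)
  Item 0.32 -> new Bin 5
  Item 0.61 -> Bin 5 (now 0.93)
Total bins used = 5

5


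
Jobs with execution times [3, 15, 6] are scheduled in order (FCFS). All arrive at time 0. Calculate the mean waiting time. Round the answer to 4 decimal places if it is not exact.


FCFS order (as given): [3, 15, 6]
Waiting times:
  Job 1: wait = 0
  Job 2: wait = 3
  Job 3: wait = 18
Sum of waiting times = 21
Average waiting time = 21/3 = 7.0

7.0


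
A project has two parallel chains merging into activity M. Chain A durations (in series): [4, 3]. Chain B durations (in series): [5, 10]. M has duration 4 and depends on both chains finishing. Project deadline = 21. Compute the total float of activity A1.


Forward pass: ES(A1) = sum of predecessors on chain A = 0
EF = ES + duration = 0 + 4 = 4
Backward pass: LF(M) = deadline = 21; LS(M) = 21 - 4 = 17
LF(A1) = LS(M) - sum(successors on chain A) = 17 - 3 = 14
LS = LF - duration = 14 - 4 = 10
Total float = LS - ES = 10 - 0 = 10

10


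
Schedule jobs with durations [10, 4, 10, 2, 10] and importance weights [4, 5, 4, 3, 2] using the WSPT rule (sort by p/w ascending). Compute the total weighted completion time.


Compute p/w ratios and sort ascending (WSPT): [(2, 3), (4, 5), (10, 4), (10, 4), (10, 2)]
Compute weighted completion times:
  Job (p=2,w=3): C=2, w*C=3*2=6
  Job (p=4,w=5): C=6, w*C=5*6=30
  Job (p=10,w=4): C=16, w*C=4*16=64
  Job (p=10,w=4): C=26, w*C=4*26=104
  Job (p=10,w=2): C=36, w*C=2*36=72
Total weighted completion time = 276

276


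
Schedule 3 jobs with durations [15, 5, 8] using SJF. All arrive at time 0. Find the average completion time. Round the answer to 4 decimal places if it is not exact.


SJF order (ascending): [5, 8, 15]
Completion times:
  Job 1: burst=5, C=5
  Job 2: burst=8, C=13
  Job 3: burst=15, C=28
Average completion = 46/3 = 15.3333

15.3333


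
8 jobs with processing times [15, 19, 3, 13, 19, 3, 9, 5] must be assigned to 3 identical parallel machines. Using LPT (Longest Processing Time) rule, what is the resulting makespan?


Sort jobs in decreasing order (LPT): [19, 19, 15, 13, 9, 5, 3, 3]
Assign each job to the least loaded machine:
  Machine 1: jobs [19, 9], load = 28
  Machine 2: jobs [19, 5, 3, 3], load = 30
  Machine 3: jobs [15, 13], load = 28
Makespan = max load = 30

30


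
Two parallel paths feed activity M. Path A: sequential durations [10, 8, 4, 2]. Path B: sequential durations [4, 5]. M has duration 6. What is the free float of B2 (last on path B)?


ES(B2) = sum of predecessors on chain B = 4
EF(B2) = ES + duration = 4 + 5 = 9
Successor of B2 is M. ES(M) = max(sum(A), sum(B)) = max(24, 9) = 24
Free float = ES(successor) - EF(current) = 24 - 9 = 15

15


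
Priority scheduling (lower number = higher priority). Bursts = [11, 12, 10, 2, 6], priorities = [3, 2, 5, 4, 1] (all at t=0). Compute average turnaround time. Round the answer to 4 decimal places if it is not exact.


Sort by priority (ascending = highest first):
Order: [(1, 6), (2, 12), (3, 11), (4, 2), (5, 10)]
Completion times:
  Priority 1, burst=6, C=6
  Priority 2, burst=12, C=18
  Priority 3, burst=11, C=29
  Priority 4, burst=2, C=31
  Priority 5, burst=10, C=41
Average turnaround = 125/5 = 25.0

25.0


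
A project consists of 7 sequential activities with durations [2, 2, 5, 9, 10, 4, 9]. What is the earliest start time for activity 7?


Activity 7 starts after activities 1 through 6 complete.
Predecessor durations: [2, 2, 5, 9, 10, 4]
ES = 2 + 2 + 5 + 9 + 10 + 4 = 32

32


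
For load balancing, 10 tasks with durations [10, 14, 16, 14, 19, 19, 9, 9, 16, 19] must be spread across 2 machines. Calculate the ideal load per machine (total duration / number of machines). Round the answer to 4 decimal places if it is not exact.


Total processing time = 10 + 14 + 16 + 14 + 19 + 19 + 9 + 9 + 16 + 19 = 145
Number of machines = 2
Ideal balanced load = 145 / 2 = 72.5

72.5


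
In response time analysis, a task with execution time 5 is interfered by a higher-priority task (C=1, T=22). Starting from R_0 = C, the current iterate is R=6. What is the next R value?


R_next = C + ceil(R_prev / T_hp) * C_hp
ceil(6 / 22) = ceil(0.2727) = 1
Interference = 1 * 1 = 1
R_next = 5 + 1 = 6
R_next = R_prev, so the iteration has converged (response time = 6).

6


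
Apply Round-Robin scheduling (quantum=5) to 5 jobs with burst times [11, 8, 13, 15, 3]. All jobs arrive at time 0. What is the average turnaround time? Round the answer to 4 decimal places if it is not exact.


Time quantum = 5
Execution trace:
  J1 runs 5 units, time = 5
  J2 runs 5 units, time = 10
  J3 runs 5 units, time = 15
  J4 runs 5 units, time = 20
  J5 runs 3 units, time = 23
  J1 runs 5 units, time = 28
  J2 runs 3 units, time = 31
  J3 runs 5 units, time = 36
  J4 runs 5 units, time = 41
  J1 runs 1 units, time = 42
  J3 runs 3 units, time = 45
  J4 runs 5 units, time = 50
Finish times: [42, 31, 45, 50, 23]
Average turnaround = 191/5 = 38.2

38.2


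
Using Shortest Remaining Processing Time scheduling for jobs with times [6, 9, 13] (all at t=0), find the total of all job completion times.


Since all jobs arrive at t=0, SRPT equals SPT ordering.
SPT order: [6, 9, 13]
Completion times:
  Job 1: p=6, C=6
  Job 2: p=9, C=15
  Job 3: p=13, C=28
Total completion time = 6 + 15 + 28 = 49

49


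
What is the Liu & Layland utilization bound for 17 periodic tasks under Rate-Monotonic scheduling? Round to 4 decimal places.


Compute 2^(1/17) = 1.0416160107
Subtract 1: 1.0416160107 - 1 = 0.0416160107
Multiply by n: 17 * 0.0416160107 = 0.7074721819
Round to 4 dp: 0.7075

0.7075


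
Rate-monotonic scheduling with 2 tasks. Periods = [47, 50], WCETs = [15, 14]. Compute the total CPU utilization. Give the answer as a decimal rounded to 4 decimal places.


Compute individual utilizations (exact fractions):
  Task 1: C/T = 15/47 (approx. 0.3191)
  Task 2: C/T = 14/50 = 7/25 (approx. 0.28)
Total utilization U = 15/47 + 7/25 = 704/1175
Rounded to 4 decimal places: U = 0.5991
RM (Liu & Layland) bound for 2 tasks = 0.828427; compare with U = 704/1175 (approx. 0.599149)
U <= bound, so schedulable by RM sufficient condition.

0.5991


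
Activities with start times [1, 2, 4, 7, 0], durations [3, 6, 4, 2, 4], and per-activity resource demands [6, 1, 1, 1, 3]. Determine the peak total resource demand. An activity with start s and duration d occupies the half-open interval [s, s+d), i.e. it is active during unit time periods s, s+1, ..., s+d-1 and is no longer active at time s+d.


Each activity i is active on [start_i, start_i + duration_i).
Compute total resource usage per time slot:
  t=0: active resources = [3], total = 3
  t=1: active resources = [6, 3], total = 9
  t=2: active resources = [6, 1, 3], total = 10
  t=3: active resources = [6, 1, 3], total = 10
  t=4: active resources = [1, 1], total = 2
  t=5: active resources = [1, 1], total = 2
  t=6: active resources = [1, 1], total = 2
  t=7: active resources = [1, 1, 1], total = 3
  t=8: active resources = [1], total = 1
Peak resource demand = 10

10


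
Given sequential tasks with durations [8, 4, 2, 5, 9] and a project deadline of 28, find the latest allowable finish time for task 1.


LF(activity 1) = deadline - sum of successor durations
Successors: activities 2 through 5 with durations [4, 2, 5, 9]
Sum of successor durations = 20
LF = 28 - 20 = 8

8


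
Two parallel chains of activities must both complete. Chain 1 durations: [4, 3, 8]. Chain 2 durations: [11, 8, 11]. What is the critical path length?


Path A total = 4 + 3 + 8 = 15
Path B total = 11 + 8 + 11 = 30
Critical path = longest path = max(15, 30) = 30

30


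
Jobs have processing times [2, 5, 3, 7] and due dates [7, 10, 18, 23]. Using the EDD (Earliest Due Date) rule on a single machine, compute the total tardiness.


Sort by due date (EDD order): [(2, 7), (5, 10), (3, 18), (7, 23)]
Compute completion times and tardiness:
  Job 1: p=2, d=7, C=2, tardiness=max(0,2-7)=0
  Job 2: p=5, d=10, C=7, tardiness=max(0,7-10)=0
  Job 3: p=3, d=18, C=10, tardiness=max(0,10-18)=0
  Job 4: p=7, d=23, C=17, tardiness=max(0,17-23)=0
Total tardiness = 0

0


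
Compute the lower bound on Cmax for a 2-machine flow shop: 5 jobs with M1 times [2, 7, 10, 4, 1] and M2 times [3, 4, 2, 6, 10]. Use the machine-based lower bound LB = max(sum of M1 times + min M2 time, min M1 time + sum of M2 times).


LB1 = sum(M1 times) + min(M2 times) = 24 + 2 = 26
LB2 = min(M1 times) + sum(M2 times) = 1 + 25 = 26
Lower bound = max(LB1, LB2) = max(26, 26) = 26

26


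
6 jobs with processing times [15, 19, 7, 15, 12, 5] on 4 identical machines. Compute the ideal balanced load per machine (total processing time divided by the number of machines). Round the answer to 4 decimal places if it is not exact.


Total processing time = 15 + 19 + 7 + 15 + 12 + 5 = 73
Number of machines = 4
Ideal balanced load = 73 / 4 = 18.25

18.25


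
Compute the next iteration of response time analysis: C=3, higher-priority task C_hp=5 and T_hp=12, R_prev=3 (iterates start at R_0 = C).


R_next = C + ceil(R_prev / T_hp) * C_hp
ceil(3 / 12) = ceil(0.25) = 1
Interference = 1 * 5 = 5
R_next = 3 + 5 = 8

8


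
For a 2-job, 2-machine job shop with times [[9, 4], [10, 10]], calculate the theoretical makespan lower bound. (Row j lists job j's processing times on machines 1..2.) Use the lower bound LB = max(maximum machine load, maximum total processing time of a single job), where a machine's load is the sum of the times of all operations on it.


Machine loads:
  Machine 1: 9 + 10 = 19
  Machine 2: 4 + 10 = 14
Max machine load = 19
Job totals:
  Job 1: 13
  Job 2: 20
Max job total = 20
Lower bound = max(19, 20) = 20

20


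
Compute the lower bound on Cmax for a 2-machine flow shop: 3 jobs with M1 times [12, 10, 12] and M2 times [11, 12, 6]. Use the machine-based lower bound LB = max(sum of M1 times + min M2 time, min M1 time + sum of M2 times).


LB1 = sum(M1 times) + min(M2 times) = 34 + 6 = 40
LB2 = min(M1 times) + sum(M2 times) = 10 + 29 = 39
Lower bound = max(LB1, LB2) = max(40, 39) = 40

40


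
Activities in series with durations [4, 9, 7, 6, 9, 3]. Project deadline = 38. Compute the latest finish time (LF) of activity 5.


LF(activity 5) = deadline - sum of successor durations
Successors: activities 6 through 6 with durations [3]
Sum of successor durations = 3
LF = 38 - 3 = 35

35


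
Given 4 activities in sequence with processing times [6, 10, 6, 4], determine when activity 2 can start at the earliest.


Activity 2 starts after activities 1 through 1 complete.
Predecessor durations: [6]
ES = 6 = 6

6


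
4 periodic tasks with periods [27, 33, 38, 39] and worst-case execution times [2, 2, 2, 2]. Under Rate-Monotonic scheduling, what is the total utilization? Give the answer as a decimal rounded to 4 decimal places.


Compute individual utilizations (exact fractions):
  Task 1: C/T = 2/27 (approx. 0.0741)
  Task 2: C/T = 2/33 (approx. 0.0606)
  Task 3: C/T = 2/38 = 1/19 (approx. 0.0526)
  Task 4: C/T = 2/39 (approx. 0.0513)
Total utilization U = 2/27 + 2/33 + 1/19 + 2/39 = 17503/73359
Rounded to 4 decimal places: U = 0.2386
RM (Liu & Layland) bound for 4 tasks = 0.756828; compare with U = 17503/73359 (approx. 0.238594)
U <= bound, so schedulable by RM sufficient condition.

0.2386


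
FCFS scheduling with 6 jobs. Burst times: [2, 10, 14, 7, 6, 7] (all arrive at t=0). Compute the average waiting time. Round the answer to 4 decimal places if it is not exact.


FCFS order (as given): [2, 10, 14, 7, 6, 7]
Waiting times:
  Job 1: wait = 0
  Job 2: wait = 2
  Job 3: wait = 12
  Job 4: wait = 26
  Job 5: wait = 33
  Job 6: wait = 39
Sum of waiting times = 112
Average waiting time = 112/6 = 18.6667

18.6667


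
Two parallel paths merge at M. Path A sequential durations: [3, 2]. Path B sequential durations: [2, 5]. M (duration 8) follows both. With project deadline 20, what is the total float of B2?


Forward pass: ES(B2) = sum of predecessors on chain B = 2
EF = ES + duration = 2 + 5 = 7
Backward pass: LF(M) = deadline = 20; LS(M) = 20 - 8 = 12
LF(B2) = LS(M) - sum(successors on chain B) = 12 - 0 = 12
LS = LF - duration = 12 - 5 = 7
Total float = LS - ES = 7 - 2 = 5

5


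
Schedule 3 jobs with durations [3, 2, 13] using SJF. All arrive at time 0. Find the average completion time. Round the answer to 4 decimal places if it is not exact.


SJF order (ascending): [2, 3, 13]
Completion times:
  Job 1: burst=2, C=2
  Job 2: burst=3, C=5
  Job 3: burst=13, C=18
Average completion = 25/3 = 8.3333

8.3333


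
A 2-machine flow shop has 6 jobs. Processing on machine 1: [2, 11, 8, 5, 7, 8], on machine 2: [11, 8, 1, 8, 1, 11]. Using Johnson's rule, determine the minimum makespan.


Apply Johnson's rule:
  Group 1 (a <= b): [(1, 2, 11), (4, 5, 8), (6, 8, 11)]
  Group 2 (a > b): [(2, 11, 8), (3, 8, 1), (5, 7, 1)]
Optimal job order: [1, 4, 6, 2, 3, 5]
Schedule:
  Job 1: M1 done at 2, M2 done at 13
  Job 4: M1 done at 7, M2 done at 21
  Job 6: M1 done at 15, M2 done at 32
  Job 2: M1 done at 26, M2 done at 40
  Job 3: M1 done at 34, M2 done at 41
  Job 5: M1 done at 41, M2 done at 42
Makespan = 42

42


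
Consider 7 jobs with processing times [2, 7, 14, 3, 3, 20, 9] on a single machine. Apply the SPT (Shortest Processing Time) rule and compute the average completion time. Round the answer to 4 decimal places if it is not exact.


Sort jobs by processing time (SPT order): [2, 3, 3, 7, 9, 14, 20]
Compute completion times sequentially:
  Job 1: processing = 2, completes at 2
  Job 2: processing = 3, completes at 5
  Job 3: processing = 3, completes at 8
  Job 4: processing = 7, completes at 15
  Job 5: processing = 9, completes at 24
  Job 6: processing = 14, completes at 38
  Job 7: processing = 20, completes at 58
Sum of completion times = 150
Average completion time = 150/7 = 21.4286

21.4286


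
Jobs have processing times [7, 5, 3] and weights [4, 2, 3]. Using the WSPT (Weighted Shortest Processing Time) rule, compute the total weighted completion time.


Compute p/w ratios and sort ascending (WSPT): [(3, 3), (7, 4), (5, 2)]
Compute weighted completion times:
  Job (p=3,w=3): C=3, w*C=3*3=9
  Job (p=7,w=4): C=10, w*C=4*10=40
  Job (p=5,w=2): C=15, w*C=2*15=30
Total weighted completion time = 79

79


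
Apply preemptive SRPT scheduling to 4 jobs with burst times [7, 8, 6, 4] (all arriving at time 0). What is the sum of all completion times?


Since all jobs arrive at t=0, SRPT equals SPT ordering.
SPT order: [4, 6, 7, 8]
Completion times:
  Job 1: p=4, C=4
  Job 2: p=6, C=10
  Job 3: p=7, C=17
  Job 4: p=8, C=25
Total completion time = 4 + 10 + 17 + 25 = 56

56


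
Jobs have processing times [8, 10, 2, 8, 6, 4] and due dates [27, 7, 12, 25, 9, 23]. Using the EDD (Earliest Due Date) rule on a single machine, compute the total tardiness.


Sort by due date (EDD order): [(10, 7), (6, 9), (2, 12), (4, 23), (8, 25), (8, 27)]
Compute completion times and tardiness:
  Job 1: p=10, d=7, C=10, tardiness=max(0,10-7)=3
  Job 2: p=6, d=9, C=16, tardiness=max(0,16-9)=7
  Job 3: p=2, d=12, C=18, tardiness=max(0,18-12)=6
  Job 4: p=4, d=23, C=22, tardiness=max(0,22-23)=0
  Job 5: p=8, d=25, C=30, tardiness=max(0,30-25)=5
  Job 6: p=8, d=27, C=38, tardiness=max(0,38-27)=11
Total tardiness = 32

32


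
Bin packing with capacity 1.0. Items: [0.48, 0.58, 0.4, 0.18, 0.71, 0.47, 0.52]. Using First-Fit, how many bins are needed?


Place items sequentially using First-Fit:
  Item 0.48 -> new Bin 1
  Item 0.58 -> new Bin 2
  Item 0.4 -> Bin 1 (now 0.88)
  Item 0.18 -> Bin 2 (now 0.76)
  Item 0.71 -> new Bin 3
  Item 0.47 -> new Bin 4
  Item 0.52 -> Bin 4 (now 0.99)
Total bins used = 4

4


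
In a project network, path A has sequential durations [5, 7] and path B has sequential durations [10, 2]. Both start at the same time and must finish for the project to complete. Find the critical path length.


Path A total = 5 + 7 = 12
Path B total = 10 + 2 = 12
Critical path = longest path = max(12, 12) = 12

12


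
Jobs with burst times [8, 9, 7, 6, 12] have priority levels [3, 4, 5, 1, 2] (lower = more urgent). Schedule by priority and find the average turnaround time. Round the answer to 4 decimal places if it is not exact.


Sort by priority (ascending = highest first):
Order: [(1, 6), (2, 12), (3, 8), (4, 9), (5, 7)]
Completion times:
  Priority 1, burst=6, C=6
  Priority 2, burst=12, C=18
  Priority 3, burst=8, C=26
  Priority 4, burst=9, C=35
  Priority 5, burst=7, C=42
Average turnaround = 127/5 = 25.4

25.4


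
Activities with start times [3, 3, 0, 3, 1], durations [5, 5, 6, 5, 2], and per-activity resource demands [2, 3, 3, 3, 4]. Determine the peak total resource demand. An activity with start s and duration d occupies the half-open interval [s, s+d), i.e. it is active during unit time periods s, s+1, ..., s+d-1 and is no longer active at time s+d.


Each activity i is active on [start_i, start_i + duration_i).
Compute total resource usage per time slot:
  t=0: active resources = [3], total = 3
  t=1: active resources = [3, 4], total = 7
  t=2: active resources = [3, 4], total = 7
  t=3: active resources = [2, 3, 3, 3], total = 11
  t=4: active resources = [2, 3, 3, 3], total = 11
  t=5: active resources = [2, 3, 3, 3], total = 11
  t=6: active resources = [2, 3, 3], total = 8
  t=7: active resources = [2, 3, 3], total = 8
Peak resource demand = 11

11


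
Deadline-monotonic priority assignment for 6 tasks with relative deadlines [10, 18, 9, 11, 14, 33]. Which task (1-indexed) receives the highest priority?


Sort tasks by relative deadline (ascending):
  Task 3: deadline = 9
  Task 1: deadline = 10
  Task 4: deadline = 11
  Task 5: deadline = 14
  Task 2: deadline = 18
  Task 6: deadline = 33
Priority order (highest first): [3, 1, 4, 5, 2, 6]
Highest priority task = 3

3


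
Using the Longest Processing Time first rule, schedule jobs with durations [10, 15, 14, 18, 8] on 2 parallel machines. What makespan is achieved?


Sort jobs in decreasing order (LPT): [18, 15, 14, 10, 8]
Assign each job to the least loaded machine:
  Machine 1: jobs [18, 10, 8], load = 36
  Machine 2: jobs [15, 14], load = 29
Makespan = max load = 36

36


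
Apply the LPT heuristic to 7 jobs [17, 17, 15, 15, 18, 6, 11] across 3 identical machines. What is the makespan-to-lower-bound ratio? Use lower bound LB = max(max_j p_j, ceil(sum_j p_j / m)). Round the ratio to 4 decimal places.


LPT order: [18, 17, 17, 15, 15, 11, 6]
Machine loads after assignment: [35, 32, 32]
LPT makespan = 35
Lower bound = max(max_job, ceil(total/3)) = max(18, 33) = 33
Ratio = 35 / 33 = 1.0606

1.0606


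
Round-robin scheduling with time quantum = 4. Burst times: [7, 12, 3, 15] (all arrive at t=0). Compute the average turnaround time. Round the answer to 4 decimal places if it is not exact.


Time quantum = 4
Execution trace:
  J1 runs 4 units, time = 4
  J2 runs 4 units, time = 8
  J3 runs 3 units, time = 11
  J4 runs 4 units, time = 15
  J1 runs 3 units, time = 18
  J2 runs 4 units, time = 22
  J4 runs 4 units, time = 26
  J2 runs 4 units, time = 30
  J4 runs 4 units, time = 34
  J4 runs 3 units, time = 37
Finish times: [18, 30, 11, 37]
Average turnaround = 96/4 = 24.0

24.0


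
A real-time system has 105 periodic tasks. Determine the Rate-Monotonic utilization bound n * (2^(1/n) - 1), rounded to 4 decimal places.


Compute 2^(1/105) = 1.0066232390
Subtract 1: 1.0066232390 - 1 = 0.0066232390
Multiply by n: 105 * 0.0066232390 = 0.6954400950
Round to 4 dp: 0.6954

0.6954


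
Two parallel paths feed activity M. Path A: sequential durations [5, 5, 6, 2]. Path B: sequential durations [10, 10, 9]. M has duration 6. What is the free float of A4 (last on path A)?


ES(A4) = sum of predecessors on chain A = 16
EF(A4) = ES + duration = 16 + 2 = 18
Successor of A4 is M. ES(M) = max(sum(A), sum(B)) = max(18, 29) = 29
Free float = ES(successor) - EF(current) = 29 - 18 = 11

11


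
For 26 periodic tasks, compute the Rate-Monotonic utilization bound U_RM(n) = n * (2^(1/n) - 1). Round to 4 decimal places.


Compute 2^(1/26) = 1.0270180507
Subtract 1: 1.0270180507 - 1 = 0.0270180507
Multiply by n: 26 * 0.0270180507 = 0.7024693182
Round to 4 dp: 0.7025

0.7025


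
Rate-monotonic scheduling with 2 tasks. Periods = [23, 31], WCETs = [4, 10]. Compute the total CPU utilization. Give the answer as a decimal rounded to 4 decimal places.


Compute individual utilizations (exact fractions):
  Task 1: C/T = 4/23 (approx. 0.1739)
  Task 2: C/T = 10/31 (approx. 0.3226)
Total utilization U = 4/23 + 10/31 = 354/713
Rounded to 4 decimal places: U = 0.4965
RM (Liu & Layland) bound for 2 tasks = 0.828427; compare with U = 354/713 (approx. 0.496494)
U <= bound, so schedulable by RM sufficient condition.

0.4965


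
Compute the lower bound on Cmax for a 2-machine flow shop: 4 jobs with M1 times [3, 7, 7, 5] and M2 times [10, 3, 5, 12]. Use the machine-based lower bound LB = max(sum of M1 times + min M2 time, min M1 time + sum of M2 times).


LB1 = sum(M1 times) + min(M2 times) = 22 + 3 = 25
LB2 = min(M1 times) + sum(M2 times) = 3 + 30 = 33
Lower bound = max(LB1, LB2) = max(25, 33) = 33

33


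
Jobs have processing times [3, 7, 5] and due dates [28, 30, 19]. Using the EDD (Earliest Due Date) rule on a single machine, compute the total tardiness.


Sort by due date (EDD order): [(5, 19), (3, 28), (7, 30)]
Compute completion times and tardiness:
  Job 1: p=5, d=19, C=5, tardiness=max(0,5-19)=0
  Job 2: p=3, d=28, C=8, tardiness=max(0,8-28)=0
  Job 3: p=7, d=30, C=15, tardiness=max(0,15-30)=0
Total tardiness = 0

0


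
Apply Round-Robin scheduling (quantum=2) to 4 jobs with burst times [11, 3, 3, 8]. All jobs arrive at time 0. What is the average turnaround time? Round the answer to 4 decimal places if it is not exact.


Time quantum = 2
Execution trace:
  J1 runs 2 units, time = 2
  J2 runs 2 units, time = 4
  J3 runs 2 units, time = 6
  J4 runs 2 units, time = 8
  J1 runs 2 units, time = 10
  J2 runs 1 units, time = 11
  J3 runs 1 units, time = 12
  J4 runs 2 units, time = 14
  J1 runs 2 units, time = 16
  J4 runs 2 units, time = 18
  J1 runs 2 units, time = 20
  J4 runs 2 units, time = 22
  J1 runs 2 units, time = 24
  J1 runs 1 units, time = 25
Finish times: [25, 11, 12, 22]
Average turnaround = 70/4 = 17.5

17.5


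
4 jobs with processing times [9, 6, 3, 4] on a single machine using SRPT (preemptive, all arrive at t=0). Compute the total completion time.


Since all jobs arrive at t=0, SRPT equals SPT ordering.
SPT order: [3, 4, 6, 9]
Completion times:
  Job 1: p=3, C=3
  Job 2: p=4, C=7
  Job 3: p=6, C=13
  Job 4: p=9, C=22
Total completion time = 3 + 7 + 13 + 22 = 45

45


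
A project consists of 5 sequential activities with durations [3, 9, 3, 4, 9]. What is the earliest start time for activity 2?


Activity 2 starts after activities 1 through 1 complete.
Predecessor durations: [3]
ES = 3 = 3

3


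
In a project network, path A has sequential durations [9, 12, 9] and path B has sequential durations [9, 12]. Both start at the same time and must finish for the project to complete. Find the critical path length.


Path A total = 9 + 12 + 9 = 30
Path B total = 9 + 12 = 21
Critical path = longest path = max(30, 21) = 30

30


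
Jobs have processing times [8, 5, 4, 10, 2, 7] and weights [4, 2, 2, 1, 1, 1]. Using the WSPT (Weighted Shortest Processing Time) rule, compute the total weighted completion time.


Compute p/w ratios and sort ascending (WSPT): [(8, 4), (4, 2), (2, 1), (5, 2), (7, 1), (10, 1)]
Compute weighted completion times:
  Job (p=8,w=4): C=8, w*C=4*8=32
  Job (p=4,w=2): C=12, w*C=2*12=24
  Job (p=2,w=1): C=14, w*C=1*14=14
  Job (p=5,w=2): C=19, w*C=2*19=38
  Job (p=7,w=1): C=26, w*C=1*26=26
  Job (p=10,w=1): C=36, w*C=1*36=36
Total weighted completion time = 170

170


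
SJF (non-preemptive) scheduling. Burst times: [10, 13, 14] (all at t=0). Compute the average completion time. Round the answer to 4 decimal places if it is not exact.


SJF order (ascending): [10, 13, 14]
Completion times:
  Job 1: burst=10, C=10
  Job 2: burst=13, C=23
  Job 3: burst=14, C=37
Average completion = 70/3 = 23.3333

23.3333


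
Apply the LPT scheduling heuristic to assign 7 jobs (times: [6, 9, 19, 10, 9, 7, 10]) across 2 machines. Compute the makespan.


Sort jobs in decreasing order (LPT): [19, 10, 10, 9, 9, 7, 6]
Assign each job to the least loaded machine:
  Machine 1: jobs [19, 9, 7], load = 35
  Machine 2: jobs [10, 10, 9, 6], load = 35
Makespan = max load = 35

35


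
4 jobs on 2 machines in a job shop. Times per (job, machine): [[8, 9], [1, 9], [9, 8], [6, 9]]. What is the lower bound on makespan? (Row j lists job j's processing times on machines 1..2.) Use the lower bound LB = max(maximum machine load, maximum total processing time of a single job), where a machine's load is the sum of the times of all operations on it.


Machine loads:
  Machine 1: 8 + 1 + 9 + 6 = 24
  Machine 2: 9 + 9 + 8 + 9 = 35
Max machine load = 35
Job totals:
  Job 1: 17
  Job 2: 10
  Job 3: 17
  Job 4: 15
Max job total = 17
Lower bound = max(35, 17) = 35

35


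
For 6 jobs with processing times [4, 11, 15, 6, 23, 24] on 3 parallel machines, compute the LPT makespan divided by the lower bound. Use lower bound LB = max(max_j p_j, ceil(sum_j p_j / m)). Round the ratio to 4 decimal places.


LPT order: [24, 23, 15, 11, 6, 4]
Machine loads after assignment: [28, 29, 26]
LPT makespan = 29
Lower bound = max(max_job, ceil(total/3)) = max(24, 28) = 28
Ratio = 29 / 28 = 1.0357

1.0357


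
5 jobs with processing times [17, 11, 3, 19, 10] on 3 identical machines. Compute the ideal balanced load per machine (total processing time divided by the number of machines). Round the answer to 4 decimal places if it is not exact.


Total processing time = 17 + 11 + 3 + 19 + 10 = 60
Number of machines = 3
Ideal balanced load = 60 / 3 = 20.0

20.0


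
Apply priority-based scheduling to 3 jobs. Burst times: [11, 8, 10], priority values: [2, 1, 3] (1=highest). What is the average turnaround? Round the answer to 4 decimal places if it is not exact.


Sort by priority (ascending = highest first):
Order: [(1, 8), (2, 11), (3, 10)]
Completion times:
  Priority 1, burst=8, C=8
  Priority 2, burst=11, C=19
  Priority 3, burst=10, C=29
Average turnaround = 56/3 = 18.6667

18.6667


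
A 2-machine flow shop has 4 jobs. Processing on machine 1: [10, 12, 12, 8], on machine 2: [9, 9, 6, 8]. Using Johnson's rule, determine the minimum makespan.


Apply Johnson's rule:
  Group 1 (a <= b): [(4, 8, 8)]
  Group 2 (a > b): [(1, 10, 9), (2, 12, 9), (3, 12, 6)]
Optimal job order: [4, 1, 2, 3]
Schedule:
  Job 4: M1 done at 8, M2 done at 16
  Job 1: M1 done at 18, M2 done at 27
  Job 2: M1 done at 30, M2 done at 39
  Job 3: M1 done at 42, M2 done at 48
Makespan = 48

48


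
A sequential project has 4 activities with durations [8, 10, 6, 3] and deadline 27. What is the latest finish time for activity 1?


LF(activity 1) = deadline - sum of successor durations
Successors: activities 2 through 4 with durations [10, 6, 3]
Sum of successor durations = 19
LF = 27 - 19 = 8

8


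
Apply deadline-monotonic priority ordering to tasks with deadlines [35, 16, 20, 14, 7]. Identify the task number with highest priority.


Sort tasks by relative deadline (ascending):
  Task 5: deadline = 7
  Task 4: deadline = 14
  Task 2: deadline = 16
  Task 3: deadline = 20
  Task 1: deadline = 35
Priority order (highest first): [5, 4, 2, 3, 1]
Highest priority task = 5

5


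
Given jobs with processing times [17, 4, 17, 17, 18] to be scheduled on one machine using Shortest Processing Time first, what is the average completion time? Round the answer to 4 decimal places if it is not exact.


Sort jobs by processing time (SPT order): [4, 17, 17, 17, 18]
Compute completion times sequentially:
  Job 1: processing = 4, completes at 4
  Job 2: processing = 17, completes at 21
  Job 3: processing = 17, completes at 38
  Job 4: processing = 17, completes at 55
  Job 5: processing = 18, completes at 73
Sum of completion times = 191
Average completion time = 191/5 = 38.2

38.2


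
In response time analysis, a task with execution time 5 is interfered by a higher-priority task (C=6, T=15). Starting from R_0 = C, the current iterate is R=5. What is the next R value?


R_next = C + ceil(R_prev / T_hp) * C_hp
ceil(5 / 15) = ceil(0.3333) = 1
Interference = 1 * 6 = 6
R_next = 5 + 6 = 11

11


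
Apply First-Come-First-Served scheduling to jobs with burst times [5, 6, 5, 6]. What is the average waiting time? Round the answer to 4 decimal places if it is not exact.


FCFS order (as given): [5, 6, 5, 6]
Waiting times:
  Job 1: wait = 0
  Job 2: wait = 5
  Job 3: wait = 11
  Job 4: wait = 16
Sum of waiting times = 32
Average waiting time = 32/4 = 8.0

8.0


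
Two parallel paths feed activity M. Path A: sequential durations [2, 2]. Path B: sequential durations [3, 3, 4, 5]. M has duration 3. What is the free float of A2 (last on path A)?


ES(A2) = sum of predecessors on chain A = 2
EF(A2) = ES + duration = 2 + 2 = 4
Successor of A2 is M. ES(M) = max(sum(A), sum(B)) = max(4, 15) = 15
Free float = ES(successor) - EF(current) = 15 - 4 = 11

11


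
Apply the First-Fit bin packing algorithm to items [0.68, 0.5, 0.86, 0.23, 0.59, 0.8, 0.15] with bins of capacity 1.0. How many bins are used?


Place items sequentially using First-Fit:
  Item 0.68 -> new Bin 1
  Item 0.5 -> new Bin 2
  Item 0.86 -> new Bin 3
  Item 0.23 -> Bin 1 (now 0.91)
  Item 0.59 -> new Bin 4
  Item 0.8 -> new Bin 5
  Item 0.15 -> Bin 2 (now 0.65)
Total bins used = 5

5


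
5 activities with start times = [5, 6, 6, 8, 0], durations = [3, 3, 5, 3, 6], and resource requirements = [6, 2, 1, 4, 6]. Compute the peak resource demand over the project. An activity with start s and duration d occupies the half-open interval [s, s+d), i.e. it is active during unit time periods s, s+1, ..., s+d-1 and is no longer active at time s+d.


Each activity i is active on [start_i, start_i + duration_i).
Compute total resource usage per time slot:
  t=0: active resources = [6], total = 6
  t=1: active resources = [6], total = 6
  t=2: active resources = [6], total = 6
  t=3: active resources = [6], total = 6
  t=4: active resources = [6], total = 6
  t=5: active resources = [6, 6], total = 12
  t=6: active resources = [6, 2, 1], total = 9
  t=7: active resources = [6, 2, 1], total = 9
  t=8: active resources = [2, 1, 4], total = 7
  t=9: active resources = [1, 4], total = 5
  t=10: active resources = [1, 4], total = 5
Peak resource demand = 12

12


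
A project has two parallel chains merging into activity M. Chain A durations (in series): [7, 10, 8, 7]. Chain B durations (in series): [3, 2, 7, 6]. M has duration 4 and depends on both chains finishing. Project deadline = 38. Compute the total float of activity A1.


Forward pass: ES(A1) = sum of predecessors on chain A = 0
EF = ES + duration = 0 + 7 = 7
Backward pass: LF(M) = deadline = 38; LS(M) = 38 - 4 = 34
LF(A1) = LS(M) - sum(successors on chain A) = 34 - 25 = 9
LS = LF - duration = 9 - 7 = 2
Total float = LS - ES = 2 - 0 = 2

2


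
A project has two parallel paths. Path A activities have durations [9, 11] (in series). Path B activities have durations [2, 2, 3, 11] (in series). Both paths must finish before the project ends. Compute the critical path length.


Path A total = 9 + 11 = 20
Path B total = 2 + 2 + 3 + 11 = 18
Critical path = longest path = max(20, 18) = 20

20


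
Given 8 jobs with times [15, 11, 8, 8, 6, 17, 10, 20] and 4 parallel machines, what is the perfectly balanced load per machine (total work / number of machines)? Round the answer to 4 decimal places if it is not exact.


Total processing time = 15 + 11 + 8 + 8 + 6 + 17 + 10 + 20 = 95
Number of machines = 4
Ideal balanced load = 95 / 4 = 23.75

23.75


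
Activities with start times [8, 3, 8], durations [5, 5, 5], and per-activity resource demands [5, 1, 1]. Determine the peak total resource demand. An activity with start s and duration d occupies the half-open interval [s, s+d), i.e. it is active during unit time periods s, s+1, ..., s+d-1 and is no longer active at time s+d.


Each activity i is active on [start_i, start_i + duration_i).
Compute total resource usage per time slot:
  t=0: active resources = [], total = 0
  t=1: active resources = [], total = 0
  t=2: active resources = [], total = 0
  t=3: active resources = [1], total = 1
  t=4: active resources = [1], total = 1
  t=5: active resources = [1], total = 1
  t=6: active resources = [1], total = 1
  t=7: active resources = [1], total = 1
  t=8: active resources = [5, 1], total = 6
  t=9: active resources = [5, 1], total = 6
  t=10: active resources = [5, 1], total = 6
  t=11: active resources = [5, 1], total = 6
  t=12: active resources = [5, 1], total = 6
Peak resource demand = 6

6


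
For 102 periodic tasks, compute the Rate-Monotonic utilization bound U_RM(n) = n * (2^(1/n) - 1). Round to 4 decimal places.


Compute 2^(1/102) = 1.0068187028
Subtract 1: 1.0068187028 - 1 = 0.0068187028
Multiply by n: 102 * 0.0068187028 = 0.6955076856
Round to 4 dp: 0.6955

0.6955


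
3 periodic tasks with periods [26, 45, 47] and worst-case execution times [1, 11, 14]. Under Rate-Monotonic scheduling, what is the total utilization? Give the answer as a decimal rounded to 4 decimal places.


Compute individual utilizations (exact fractions):
  Task 1: C/T = 1/26 (approx. 0.0385)
  Task 2: C/T = 11/45 (approx. 0.2444)
  Task 3: C/T = 14/47 (approx. 0.2979)
Total utilization U = 1/26 + 11/45 + 14/47 = 31937/54990
Rounded to 4 decimal places: U = 0.5808
RM (Liu & Layland) bound for 3 tasks = 0.779763; compare with U = 31937/54990 (approx. 0.580778)
U <= bound, so schedulable by RM sufficient condition.

0.5808


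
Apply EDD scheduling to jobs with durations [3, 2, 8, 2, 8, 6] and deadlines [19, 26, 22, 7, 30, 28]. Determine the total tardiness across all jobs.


Sort by due date (EDD order): [(2, 7), (3, 19), (8, 22), (2, 26), (6, 28), (8, 30)]
Compute completion times and tardiness:
  Job 1: p=2, d=7, C=2, tardiness=max(0,2-7)=0
  Job 2: p=3, d=19, C=5, tardiness=max(0,5-19)=0
  Job 3: p=8, d=22, C=13, tardiness=max(0,13-22)=0
  Job 4: p=2, d=26, C=15, tardiness=max(0,15-26)=0
  Job 5: p=6, d=28, C=21, tardiness=max(0,21-28)=0
  Job 6: p=8, d=30, C=29, tardiness=max(0,29-30)=0
Total tardiness = 0

0


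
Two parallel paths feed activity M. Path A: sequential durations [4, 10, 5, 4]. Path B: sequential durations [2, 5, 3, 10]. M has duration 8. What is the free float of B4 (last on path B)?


ES(B4) = sum of predecessors on chain B = 10
EF(B4) = ES + duration = 10 + 10 = 20
Successor of B4 is M. ES(M) = max(sum(A), sum(B)) = max(23, 20) = 23
Free float = ES(successor) - EF(current) = 23 - 20 = 3

3


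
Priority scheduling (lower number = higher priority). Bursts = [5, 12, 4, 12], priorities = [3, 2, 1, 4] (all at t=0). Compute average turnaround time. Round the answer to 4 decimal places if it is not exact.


Sort by priority (ascending = highest first):
Order: [(1, 4), (2, 12), (3, 5), (4, 12)]
Completion times:
  Priority 1, burst=4, C=4
  Priority 2, burst=12, C=16
  Priority 3, burst=5, C=21
  Priority 4, burst=12, C=33
Average turnaround = 74/4 = 18.5

18.5


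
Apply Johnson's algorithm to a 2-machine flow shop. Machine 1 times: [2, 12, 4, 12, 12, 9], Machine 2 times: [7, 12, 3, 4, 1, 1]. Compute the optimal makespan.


Apply Johnson's rule:
  Group 1 (a <= b): [(1, 2, 7), (2, 12, 12)]
  Group 2 (a > b): [(4, 12, 4), (3, 4, 3), (5, 12, 1), (6, 9, 1)]
Optimal job order: [1, 2, 4, 3, 5, 6]
Schedule:
  Job 1: M1 done at 2, M2 done at 9
  Job 2: M1 done at 14, M2 done at 26
  Job 4: M1 done at 26, M2 done at 30
  Job 3: M1 done at 30, M2 done at 33
  Job 5: M1 done at 42, M2 done at 43
  Job 6: M1 done at 51, M2 done at 52
Makespan = 52

52


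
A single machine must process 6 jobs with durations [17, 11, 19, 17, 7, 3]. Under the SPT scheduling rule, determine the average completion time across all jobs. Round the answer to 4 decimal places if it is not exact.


Sort jobs by processing time (SPT order): [3, 7, 11, 17, 17, 19]
Compute completion times sequentially:
  Job 1: processing = 3, completes at 3
  Job 2: processing = 7, completes at 10
  Job 3: processing = 11, completes at 21
  Job 4: processing = 17, completes at 38
  Job 5: processing = 17, completes at 55
  Job 6: processing = 19, completes at 74
Sum of completion times = 201
Average completion time = 201/6 = 33.5

33.5


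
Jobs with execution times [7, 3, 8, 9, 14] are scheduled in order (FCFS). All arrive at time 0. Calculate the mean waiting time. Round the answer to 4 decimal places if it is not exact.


FCFS order (as given): [7, 3, 8, 9, 14]
Waiting times:
  Job 1: wait = 0
  Job 2: wait = 7
  Job 3: wait = 10
  Job 4: wait = 18
  Job 5: wait = 27
Sum of waiting times = 62
Average waiting time = 62/5 = 12.4

12.4


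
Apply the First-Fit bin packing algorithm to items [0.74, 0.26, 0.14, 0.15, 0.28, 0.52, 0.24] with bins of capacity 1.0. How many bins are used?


Place items sequentially using First-Fit:
  Item 0.74 -> new Bin 1
  Item 0.26 -> Bin 1 (now 1.0)
  Item 0.14 -> new Bin 2
  Item 0.15 -> Bin 2 (now 0.29)
  Item 0.28 -> Bin 2 (now 0.57)
  Item 0.52 -> new Bin 3
  Item 0.24 -> Bin 2 (now 0.81)
Total bins used = 3

3


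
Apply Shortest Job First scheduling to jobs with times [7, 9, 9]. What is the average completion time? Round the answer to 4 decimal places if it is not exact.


SJF order (ascending): [7, 9, 9]
Completion times:
  Job 1: burst=7, C=7
  Job 2: burst=9, C=16
  Job 3: burst=9, C=25
Average completion = 48/3 = 16.0

16.0


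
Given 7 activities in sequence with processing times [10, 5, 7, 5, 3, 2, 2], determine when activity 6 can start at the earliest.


Activity 6 starts after activities 1 through 5 complete.
Predecessor durations: [10, 5, 7, 5, 3]
ES = 10 + 5 + 7 + 5 + 3 = 30

30
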